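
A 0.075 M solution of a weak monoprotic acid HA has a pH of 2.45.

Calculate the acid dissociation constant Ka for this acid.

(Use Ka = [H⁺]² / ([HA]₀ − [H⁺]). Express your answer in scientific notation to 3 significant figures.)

[H⁺] = 10^(−pH) = 10^(−2.45) = 3.548e-03 M. For HA ⇌ H⁺ + A⁻, Ka = [H⁺][A⁻]/[HA] = [H⁺]² / ([HA]₀ − [H⁺]) = (3.548e-03)² / (0.075 − 3.548e-03) = 1.76e-04.

K_a = 1.76e-04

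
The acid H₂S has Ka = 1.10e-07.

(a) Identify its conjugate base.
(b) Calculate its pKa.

(a) The conjugate base is formed by removing one H⁺ from H₂S, giving HS⁻. (b) pKa = -log(Ka) = -log(1.10e-07) = 6.96.

Conjugate base: HS⁻; pK_a = 6.96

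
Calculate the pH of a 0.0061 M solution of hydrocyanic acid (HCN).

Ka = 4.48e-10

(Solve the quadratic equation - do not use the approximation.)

x² + Ka×x - Ka×C = 0. Using quadratic formula: [H⁺] = 1.6529e-06

pH = 5.78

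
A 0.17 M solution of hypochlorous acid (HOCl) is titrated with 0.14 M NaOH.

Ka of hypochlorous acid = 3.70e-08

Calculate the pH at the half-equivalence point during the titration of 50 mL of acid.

At half-equivalence [HA] = [A⁻], so Henderson-Hasselbalch gives pH = pKa = -log(3.70e-08) = 7.43.

pH = pKa = 7.43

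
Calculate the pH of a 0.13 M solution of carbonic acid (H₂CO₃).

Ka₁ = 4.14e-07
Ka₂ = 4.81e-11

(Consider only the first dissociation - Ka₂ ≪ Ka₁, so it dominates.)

First dissociation dominates. From Ka₁ = [H⁺][HA⁻]/[H₂A], x² + Ka₁·x − Ka₁·C = 0 with C = 0.13 M and Ka₁ = 4.14e-07. Solving: [H⁺] = (−Ka₁ + √(Ka₁² + 4·Ka₁·C)) / 2 = 2.3178e-04 M. pH = -log(2.3178e-04) = 3.63.

pH = 3.63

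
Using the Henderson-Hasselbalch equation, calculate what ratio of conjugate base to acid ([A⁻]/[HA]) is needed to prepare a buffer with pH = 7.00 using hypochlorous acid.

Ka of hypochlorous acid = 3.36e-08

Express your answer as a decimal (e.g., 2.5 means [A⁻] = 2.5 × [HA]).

pKa = -log(3.36e-08) = 7.4737. pH = pKa + log([A⁻]/[HA]), so log([A⁻]/[HA]) = pH − pKa = 7.00 − 7.4737 = -0.4737. [A⁻]/[HA] = 10^(-0.4737) = 0.336

[A⁻]/[HA] = 0.336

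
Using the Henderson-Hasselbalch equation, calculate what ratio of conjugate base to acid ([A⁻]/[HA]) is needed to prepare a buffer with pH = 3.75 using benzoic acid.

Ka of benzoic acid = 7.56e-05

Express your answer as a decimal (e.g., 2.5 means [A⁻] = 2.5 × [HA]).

pKa = -log(7.56e-05) = 4.1215. pH = pKa + log([A⁻]/[HA]), so log([A⁻]/[HA]) = pH − pKa = 3.75 − 4.1215 = -0.3715. [A⁻]/[HA] = 10^(-0.3715) = 0.425

[A⁻]/[HA] = 0.425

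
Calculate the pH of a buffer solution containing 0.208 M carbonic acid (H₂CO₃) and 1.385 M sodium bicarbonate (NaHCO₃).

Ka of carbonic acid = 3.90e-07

pKa = -log(3.90e-07) = 6.41. pH = pKa + log([A⁻]/[HA]) = 6.41 + log(1.385/0.208)

pH = 7.23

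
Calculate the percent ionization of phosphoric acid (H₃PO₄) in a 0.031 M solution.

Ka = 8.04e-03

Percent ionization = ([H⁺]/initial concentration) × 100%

Using Ka equilibrium: x² + Ka×x - Ka×C = 0. Solving: [H⁺] = 1.2271e-02. Percent = (1.2271e-02/0.031) × 100

Percent ionization = 39.6%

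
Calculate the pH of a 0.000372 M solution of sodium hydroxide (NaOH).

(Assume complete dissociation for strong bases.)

[OH⁻] = 0.000372 M for strong base. pOH = -log[OH⁻] = 3.43, pH = 14 - pOH

pH = 10.57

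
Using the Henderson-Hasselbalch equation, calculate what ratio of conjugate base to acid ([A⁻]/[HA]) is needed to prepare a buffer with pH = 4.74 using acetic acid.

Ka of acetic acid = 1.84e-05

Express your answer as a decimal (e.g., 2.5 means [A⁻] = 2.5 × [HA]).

pKa = -log(1.84e-05) = 4.7352. pH = pKa + log([A⁻]/[HA]), so log([A⁻]/[HA]) = pH − pKa = 4.74 − 4.7352 = 0.0048. [A⁻]/[HA] = 10^(0.0048) = 1.01

[A⁻]/[HA] = 1.01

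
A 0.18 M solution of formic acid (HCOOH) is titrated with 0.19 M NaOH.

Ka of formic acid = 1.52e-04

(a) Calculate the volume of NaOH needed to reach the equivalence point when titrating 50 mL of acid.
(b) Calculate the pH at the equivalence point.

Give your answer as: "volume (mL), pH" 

moles acid = 0.18 × 50/1000 = 0.009 mol; V_base = moles/0.19 × 1000 = 47.4 mL. At equivalence only the conjugate base is present: [A⁻] = 0.009/0.097 = 9.2432e-02 M. Kb = Kw/Ka = 6.58e-11; [OH⁻] = √(Kb × [A⁻]) = 2.4660e-06; pOH = 5.61; pH = 14 - pOH = 8.39.

V = 47.4 mL, pH = 8.39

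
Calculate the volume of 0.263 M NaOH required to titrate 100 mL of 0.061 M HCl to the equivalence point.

At equivalence: moles acid = moles base. moles HCl = 0.061 × 100/1000 = 0.0061 mol. V_base = moles / 0.263 × 1000 = 23.2 mL.

V_{base} = 23.2 mL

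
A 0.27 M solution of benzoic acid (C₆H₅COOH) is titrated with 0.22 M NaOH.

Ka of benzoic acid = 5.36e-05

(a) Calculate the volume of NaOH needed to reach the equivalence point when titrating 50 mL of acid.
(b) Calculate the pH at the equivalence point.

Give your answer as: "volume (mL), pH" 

moles acid = 0.27 × 50/1000 = 0.0135 mol; V_base = moles/0.22 × 1000 = 61.4 mL. At equivalence only the conjugate base is present: [A⁻] = 0.0135/0.111 = 1.2122e-01 M. Kb = Kw/Ka = 1.87e-10; [OH⁻] = √(Kb × [A⁻]) = 4.7557e-06; pOH = 5.32; pH = 14 - pOH = 8.68.

V = 61.4 mL, pH = 8.68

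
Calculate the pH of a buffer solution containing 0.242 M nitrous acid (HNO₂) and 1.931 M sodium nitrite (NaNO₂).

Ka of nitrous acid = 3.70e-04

pKa = -log(3.70e-04) = 3.43. pH = pKa + log([A⁻]/[HA]) = 3.43 + log(1.931/0.242)

pH = 4.33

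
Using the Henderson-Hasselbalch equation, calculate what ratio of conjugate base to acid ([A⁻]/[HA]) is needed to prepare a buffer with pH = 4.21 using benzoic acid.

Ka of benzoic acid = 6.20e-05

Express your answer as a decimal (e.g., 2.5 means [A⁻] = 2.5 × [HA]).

pKa = -log(6.20e-05) = 4.2076. pH = pKa + log([A⁻]/[HA]), so log([A⁻]/[HA]) = pH − pKa = 4.21 − 4.2076 = 0.0024. [A⁻]/[HA] = 10^(0.0024) = 1.01

[A⁻]/[HA] = 1.01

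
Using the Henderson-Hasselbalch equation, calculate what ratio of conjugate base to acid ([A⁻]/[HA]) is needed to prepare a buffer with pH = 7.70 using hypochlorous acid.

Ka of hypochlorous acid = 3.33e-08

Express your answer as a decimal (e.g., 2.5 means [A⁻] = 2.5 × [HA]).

pKa = -log(3.33e-08) = 7.4776. pH = pKa + log([A⁻]/[HA]), so log([A⁻]/[HA]) = pH − pKa = 7.70 − 7.4776 = 0.2224. [A⁻]/[HA] = 10^(0.2224) = 1.67

[A⁻]/[HA] = 1.67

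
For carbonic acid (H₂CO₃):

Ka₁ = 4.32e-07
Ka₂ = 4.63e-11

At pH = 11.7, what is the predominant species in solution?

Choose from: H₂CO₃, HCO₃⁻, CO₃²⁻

pKa₁ = 6.36, pKa₂ = 10.33. For a polyprotic acid the predominant species crosses at each pKa: below pKa_n the protonated form dominates, above it the deprotonated form does. At pH = 11.7, the predominant species is CO₃²⁻.

CO₃²⁻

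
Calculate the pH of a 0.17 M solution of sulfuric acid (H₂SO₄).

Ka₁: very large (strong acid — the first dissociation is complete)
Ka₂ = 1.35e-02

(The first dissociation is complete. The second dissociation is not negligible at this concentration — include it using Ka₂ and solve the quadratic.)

First dissociation is complete: [H⁺]₀ = [HSO₄⁻]₀ = C = 0.17 M. Second dissociation HSO₄⁻ ⇌ H⁺ + SO₄²⁻: let x = [SO₄²⁻]. Ka₂ = (C + x)·x / (C − x) = 1.35e-02 → x² + (C + Ka₂)·x − Ka₂·C = 0 → x² + 0.18350·x − 2.295e-03 = 0. x = (−0.18350 + √(0.18350² + 4 × 2.295e-03)) / 2 = 1.1754e-02 M. [H⁺] = C + x = 0.17 + 1.1754e-02 = 1.8175e-01 M. pH = -log(1.8175e-01) = 0.74.

pH = 0.74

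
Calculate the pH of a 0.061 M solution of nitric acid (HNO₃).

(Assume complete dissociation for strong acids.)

[H⁺] = 0.061 M for strong acid. pH = -log[H⁺] = -log(0.061)

pH = 1.21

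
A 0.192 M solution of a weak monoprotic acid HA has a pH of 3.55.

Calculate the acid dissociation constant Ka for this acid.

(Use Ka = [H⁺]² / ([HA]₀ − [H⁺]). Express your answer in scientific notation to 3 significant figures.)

[H⁺] = 10^(−pH) = 10^(−3.55) = 2.818e-04 M. For HA ⇌ H⁺ + A⁻, Ka = [H⁺][A⁻]/[HA] = [H⁺]² / ([HA]₀ − [H⁺]) = (2.818e-04)² / (0.192 − 2.818e-04) = 4.14e-07.

K_a = 4.14e-07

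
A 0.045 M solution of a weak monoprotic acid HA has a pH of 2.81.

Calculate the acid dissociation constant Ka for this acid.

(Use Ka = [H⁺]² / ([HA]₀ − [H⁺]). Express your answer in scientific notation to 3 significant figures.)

[H⁺] = 10^(−pH) = 10^(−2.81) = 1.549e-03 M. For HA ⇌ H⁺ + A⁻, Ka = [H⁺][A⁻]/[HA] = [H⁺]² / ([HA]₀ − [H⁺]) = (1.549e-03)² / (0.045 − 1.549e-03) = 5.52e-05.

K_a = 5.52e-05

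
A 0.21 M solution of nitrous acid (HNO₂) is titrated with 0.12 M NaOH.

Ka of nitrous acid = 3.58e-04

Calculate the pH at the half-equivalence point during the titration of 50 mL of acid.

At half-equivalence [HA] = [A⁻], so Henderson-Hasselbalch gives pH = pKa = -log(3.58e-04) = 3.45.

pH = pKa = 3.45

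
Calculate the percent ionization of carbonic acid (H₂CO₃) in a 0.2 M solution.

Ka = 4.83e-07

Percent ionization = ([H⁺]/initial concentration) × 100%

Using Ka equilibrium: x² + Ka×x - Ka×C = 0. Solving: [H⁺] = 3.1056e-04. Percent = (3.1056e-04/0.2) × 100

Percent ionization = 0.155%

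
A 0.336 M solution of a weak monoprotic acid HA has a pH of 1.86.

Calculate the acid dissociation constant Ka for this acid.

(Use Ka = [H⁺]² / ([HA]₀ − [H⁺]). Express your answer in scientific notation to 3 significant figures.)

[H⁺] = 10^(−pH) = 10^(−1.86) = 1.380e-02 M. For HA ⇌ H⁺ + A⁻, Ka = [H⁺][A⁻]/[HA] = [H⁺]² / ([HA]₀ − [H⁺]) = (1.380e-02)² / (0.336 − 1.380e-02) = 5.91e-04.

K_a = 5.91e-04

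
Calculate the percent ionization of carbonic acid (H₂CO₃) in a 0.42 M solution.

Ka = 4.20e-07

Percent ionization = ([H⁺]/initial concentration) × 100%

Using Ka equilibrium: x² + Ka×x - Ka×C = 0. Solving: [H⁺] = 4.1979e-04. Percent = (4.1979e-04/0.42) × 100

Percent ionization = 0.1%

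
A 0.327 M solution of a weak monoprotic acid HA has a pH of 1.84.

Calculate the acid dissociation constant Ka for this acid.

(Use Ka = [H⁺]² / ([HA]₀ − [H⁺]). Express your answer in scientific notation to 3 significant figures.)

[H⁺] = 10^(−pH) = 10^(−1.84) = 1.445e-02 M. For HA ⇌ H⁺ + A⁻, Ka = [H⁺][A⁻]/[HA] = [H⁺]² / ([HA]₀ − [H⁺]) = (1.445e-02)² / (0.327 − 1.445e-02) = 6.68e-04.

K_a = 6.68e-04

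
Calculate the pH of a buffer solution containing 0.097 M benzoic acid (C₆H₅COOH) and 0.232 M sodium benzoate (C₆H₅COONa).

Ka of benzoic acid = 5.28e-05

pKa = -log(5.28e-05) = 4.28. pH = pKa + log([A⁻]/[HA]) = 4.28 + log(0.232/0.097)

pH = 4.66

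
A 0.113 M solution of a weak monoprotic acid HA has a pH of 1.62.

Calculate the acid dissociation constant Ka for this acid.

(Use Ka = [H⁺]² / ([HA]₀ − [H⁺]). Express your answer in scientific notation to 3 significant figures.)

[H⁺] = 10^(−pH) = 10^(−1.62) = 2.399e-02 M. For HA ⇌ H⁺ + A⁻, Ka = [H⁺][A⁻]/[HA] = [H⁺]² / ([HA]₀ − [H⁺]) = (2.399e-02)² / (0.113 − 2.399e-02) = 6.46e-03.

K_a = 6.46e-03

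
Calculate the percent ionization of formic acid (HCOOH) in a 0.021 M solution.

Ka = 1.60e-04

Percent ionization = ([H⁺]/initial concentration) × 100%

Using Ka equilibrium: x² + Ka×x - Ka×C = 0. Solving: [H⁺] = 1.7548e-03. Percent = (1.7548e-03/0.021) × 100

Percent ionization = 8.36%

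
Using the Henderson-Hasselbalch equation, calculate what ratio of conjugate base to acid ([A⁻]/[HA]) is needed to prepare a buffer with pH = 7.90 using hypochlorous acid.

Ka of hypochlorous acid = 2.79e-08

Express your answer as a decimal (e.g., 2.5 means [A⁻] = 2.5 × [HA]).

pKa = -log(2.79e-08) = 7.5544. pH = pKa + log([A⁻]/[HA]), so log([A⁻]/[HA]) = pH − pKa = 7.90 − 7.5544 = 0.3456. [A⁻]/[HA] = 10^(0.3456) = 2.22

[A⁻]/[HA] = 2.22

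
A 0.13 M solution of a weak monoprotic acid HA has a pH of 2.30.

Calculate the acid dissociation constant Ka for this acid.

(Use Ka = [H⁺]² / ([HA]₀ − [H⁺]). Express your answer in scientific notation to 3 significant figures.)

[H⁺] = 10^(−pH) = 10^(−2.30) = 5.012e-03 M. For HA ⇌ H⁺ + A⁻, Ka = [H⁺][A⁻]/[HA] = [H⁺]² / ([HA]₀ − [H⁺]) = (5.012e-03)² / (0.13 − 5.012e-03) = 2.01e-04.

K_a = 2.01e-04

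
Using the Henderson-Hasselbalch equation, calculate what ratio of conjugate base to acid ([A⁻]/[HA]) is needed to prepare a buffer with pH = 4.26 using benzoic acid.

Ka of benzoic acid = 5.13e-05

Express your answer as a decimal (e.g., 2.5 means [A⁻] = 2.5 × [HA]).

pKa = -log(5.13e-05) = 4.2899. pH = pKa + log([A⁻]/[HA]), so log([A⁻]/[HA]) = pH − pKa = 4.26 − 4.2899 = -0.0299. [A⁻]/[HA] = 10^(-0.0299) = 0.934

[A⁻]/[HA] = 0.934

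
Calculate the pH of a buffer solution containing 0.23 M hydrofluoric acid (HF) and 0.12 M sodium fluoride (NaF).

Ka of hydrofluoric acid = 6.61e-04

pKa = -log(6.61e-04) = 3.18. pH = pKa + log([A⁻]/[HA]) = 3.18 + log(0.12/0.23)

pH = 2.90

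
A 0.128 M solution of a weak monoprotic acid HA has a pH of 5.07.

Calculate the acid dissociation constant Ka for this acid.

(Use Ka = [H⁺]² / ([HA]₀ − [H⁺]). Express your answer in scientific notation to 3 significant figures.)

[H⁺] = 10^(−pH) = 10^(−5.07) = 8.511e-06 M. For HA ⇌ H⁺ + A⁻, Ka = [H⁺][A⁻]/[HA] = [H⁺]² / ([HA]₀ − [H⁺]) = (8.511e-06)² / (0.128 − 8.511e-06) = 5.66e-10.

K_a = 5.66e-10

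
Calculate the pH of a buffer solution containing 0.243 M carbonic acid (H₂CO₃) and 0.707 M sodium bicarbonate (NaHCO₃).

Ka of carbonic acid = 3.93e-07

pKa = -log(3.93e-07) = 6.41. pH = pKa + log([A⁻]/[HA]) = 6.41 + log(0.707/0.243)

pH = 6.87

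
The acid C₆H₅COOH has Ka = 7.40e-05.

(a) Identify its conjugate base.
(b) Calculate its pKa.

(a) The conjugate base is formed by removing one H⁺ from C₆H₅COOH, giving C₆H₅COO⁻. (b) pKa = -log(Ka) = -log(7.40e-05) = 4.13.

Conjugate base: C₆H₅COO⁻; pK_a = 4.13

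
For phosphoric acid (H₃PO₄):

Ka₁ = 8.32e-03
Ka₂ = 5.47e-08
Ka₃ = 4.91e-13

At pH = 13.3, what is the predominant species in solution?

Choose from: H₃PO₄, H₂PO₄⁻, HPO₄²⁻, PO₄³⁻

pKa₁ = 2.08, pKa₂ = 7.26, pKa₃ = 12.31. For a polyprotic acid the predominant species crosses at each pKa: below pKa_n the protonated form dominates, above it the deprotonated form does. At pH = 13.3, the predominant species is PO₄³⁻.

PO₄³⁻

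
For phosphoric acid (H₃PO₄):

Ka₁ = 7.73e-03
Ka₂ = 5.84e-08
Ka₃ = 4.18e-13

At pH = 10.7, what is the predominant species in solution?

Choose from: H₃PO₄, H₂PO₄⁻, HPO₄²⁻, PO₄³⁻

pKa₁ = 2.11, pKa₂ = 7.23, pKa₃ = 12.38. For a polyprotic acid the predominant species crosses at each pKa: below pKa_n the protonated form dominates, above it the deprotonated form does. At pH = 10.7, the predominant species is HPO₄²⁻.

HPO₄²⁻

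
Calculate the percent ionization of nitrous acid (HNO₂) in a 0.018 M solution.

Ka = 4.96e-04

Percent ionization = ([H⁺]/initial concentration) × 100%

Using Ka equilibrium: x² + Ka×x - Ka×C = 0. Solving: [H⁺] = 2.7503e-03. Percent = (2.7503e-03/0.018) × 100

Percent ionization = 15.3%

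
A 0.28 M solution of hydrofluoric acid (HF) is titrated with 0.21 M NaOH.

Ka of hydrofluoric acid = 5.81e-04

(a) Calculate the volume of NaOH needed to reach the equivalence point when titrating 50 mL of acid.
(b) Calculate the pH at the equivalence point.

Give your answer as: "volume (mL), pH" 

moles acid = 0.28 × 50/1000 = 0.014 mol; V_base = moles/0.21 × 1000 = 66.7 mL. At equivalence only the conjugate base is present: [A⁻] = 0.014/0.117 = 1.2000e-01 M. Kb = Kw/Ka = 1.72e-11; [OH⁻] = √(Kb × [A⁻]) = 1.4372e-06; pOH = 5.84; pH = 14 - pOH = 8.16.

V = 66.7 mL, pH = 8.16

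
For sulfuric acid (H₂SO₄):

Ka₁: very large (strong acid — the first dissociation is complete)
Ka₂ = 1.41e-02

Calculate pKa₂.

pKa₂ = -log(Ka₂) = -log(1.41e-02) = 1.85.

pK_{a2} = 1.85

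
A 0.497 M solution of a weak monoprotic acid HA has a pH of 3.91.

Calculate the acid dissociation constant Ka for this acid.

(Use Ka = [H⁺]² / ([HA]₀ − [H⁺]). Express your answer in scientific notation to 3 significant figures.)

[H⁺] = 10^(−pH) = 10^(−3.91) = 1.230e-04 M. For HA ⇌ H⁺ + A⁻, Ka = [H⁺][A⁻]/[HA] = [H⁺]² / ([HA]₀ − [H⁺]) = (1.230e-04)² / (0.497 − 1.230e-04) = 3.05e-08.

K_a = 3.05e-08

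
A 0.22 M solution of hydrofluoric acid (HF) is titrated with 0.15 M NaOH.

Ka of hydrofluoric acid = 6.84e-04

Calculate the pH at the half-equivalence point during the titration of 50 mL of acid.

At half-equivalence [HA] = [A⁻], so Henderson-Hasselbalch gives pH = pKa = -log(6.84e-04) = 3.16.

pH = pKa = 3.16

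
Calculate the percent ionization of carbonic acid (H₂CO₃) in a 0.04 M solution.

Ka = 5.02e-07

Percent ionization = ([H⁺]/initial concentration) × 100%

Using Ka equilibrium: x² + Ka×x - Ka×C = 0. Solving: [H⁺] = 1.4145e-04. Percent = (1.4145e-04/0.04) × 100

Percent ionization = 0.354%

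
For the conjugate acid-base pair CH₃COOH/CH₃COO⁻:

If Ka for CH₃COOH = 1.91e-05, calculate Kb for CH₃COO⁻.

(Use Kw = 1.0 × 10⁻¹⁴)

For a conjugate pair Ka × Kb = Kw, so Kb = Kw/Ka = 1.0 × 10⁻¹⁴ / 1.91e-05 = 5.24e-10.

K_b = 5.24e-10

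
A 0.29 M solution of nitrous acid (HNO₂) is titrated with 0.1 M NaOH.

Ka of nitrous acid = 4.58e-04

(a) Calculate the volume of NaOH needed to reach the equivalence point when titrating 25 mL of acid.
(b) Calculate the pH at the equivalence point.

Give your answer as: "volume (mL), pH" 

moles acid = 0.29 × 25/1000 = 0.00725 mol; V_base = moles/0.1 × 1000 = 72.5 mL. At equivalence only the conjugate base is present: [A⁻] = 0.00725/0.098 = 7.4359e-02 M. Kb = Kw/Ka = 2.18e-11; [OH⁻] = √(Kb × [A⁻]) = 1.2742e-06; pOH = 5.89; pH = 14 - pOH = 8.11.

V = 72.5 mL, pH = 8.11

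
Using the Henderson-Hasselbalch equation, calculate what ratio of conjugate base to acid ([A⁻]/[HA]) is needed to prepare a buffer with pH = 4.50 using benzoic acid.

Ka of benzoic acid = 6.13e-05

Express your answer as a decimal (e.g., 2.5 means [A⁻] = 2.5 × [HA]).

pKa = -log(6.13e-05) = 4.2125. pH = pKa + log([A⁻]/[HA]), so log([A⁻]/[HA]) = pH − pKa = 4.50 − 4.2125 = 0.2875. [A⁻]/[HA] = 10^(0.2875) = 1.94

[A⁻]/[HA] = 1.94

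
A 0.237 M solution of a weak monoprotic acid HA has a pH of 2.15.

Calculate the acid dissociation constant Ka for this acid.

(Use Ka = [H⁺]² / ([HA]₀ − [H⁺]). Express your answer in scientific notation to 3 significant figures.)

[H⁺] = 10^(−pH) = 10^(−2.15) = 7.079e-03 M. For HA ⇌ H⁺ + A⁻, Ka = [H⁺][A⁻]/[HA] = [H⁺]² / ([HA]₀ − [H⁺]) = (7.079e-03)² / (0.237 − 7.079e-03) = 2.18e-04.

K_a = 2.18e-04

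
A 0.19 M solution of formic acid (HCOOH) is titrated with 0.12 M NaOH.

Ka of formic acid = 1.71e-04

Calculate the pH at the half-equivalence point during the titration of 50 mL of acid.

At half-equivalence [HA] = [A⁻], so Henderson-Hasselbalch gives pH = pKa = -log(1.71e-04) = 3.77.

pH = pKa = 3.77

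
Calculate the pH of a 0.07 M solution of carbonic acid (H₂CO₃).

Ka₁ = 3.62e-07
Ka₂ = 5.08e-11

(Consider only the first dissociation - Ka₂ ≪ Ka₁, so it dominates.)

First dissociation dominates. From Ka₁ = [H⁺][HA⁻]/[H₂A], x² + Ka₁·x − Ka₁·C = 0 with C = 0.07 M and Ka₁ = 3.62e-07. Solving: [H⁺] = (−Ka₁ + √(Ka₁² + 4·Ka₁·C)) / 2 = 1.5900e-04 M. pH = -log(1.5900e-04) = 3.80.

pH = 3.80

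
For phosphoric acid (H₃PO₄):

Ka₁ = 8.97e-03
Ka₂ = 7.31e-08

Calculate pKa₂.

pKa₂ = -log(Ka₂) = -log(7.31e-08) = 7.14.

pK_{a2} = 7.14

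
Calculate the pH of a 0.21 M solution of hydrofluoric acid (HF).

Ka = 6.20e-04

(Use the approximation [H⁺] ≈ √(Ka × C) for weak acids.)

[H⁺] = √(Ka × C) = √(6.20e-04 × 0.21) = 1.1411e-02. pH = -log(1.1411e-02)

pH = 1.94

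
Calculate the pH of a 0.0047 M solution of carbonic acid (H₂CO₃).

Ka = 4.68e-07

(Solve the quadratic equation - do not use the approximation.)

x² + Ka×x - Ka×C = 0. Using quadratic formula: [H⁺] = 4.6666e-05

pH = 4.33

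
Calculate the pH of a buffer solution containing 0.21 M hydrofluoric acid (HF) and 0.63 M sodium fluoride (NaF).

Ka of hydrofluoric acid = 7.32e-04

pKa = -log(7.32e-04) = 3.14. pH = pKa + log([A⁻]/[HA]) = 3.14 + log(0.63/0.21)

pH = 3.61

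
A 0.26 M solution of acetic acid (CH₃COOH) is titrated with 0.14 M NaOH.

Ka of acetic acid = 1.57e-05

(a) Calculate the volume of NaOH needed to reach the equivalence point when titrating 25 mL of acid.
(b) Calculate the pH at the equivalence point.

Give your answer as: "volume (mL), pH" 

moles acid = 0.26 × 25/1000 = 0.0065 mol; V_base = moles/0.14 × 1000 = 46.4 mL. At equivalence only the conjugate base is present: [A⁻] = 0.0065/0.071 = 9.1000e-02 M. Kb = Kw/Ka = 6.37e-10; [OH⁻] = √(Kb × [A⁻]) = 7.6133e-06; pOH = 5.12; pH = 14 - pOH = 8.88.

V = 46.4 mL, pH = 8.88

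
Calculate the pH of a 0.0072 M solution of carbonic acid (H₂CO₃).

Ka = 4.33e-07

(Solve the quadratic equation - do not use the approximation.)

x² + Ka×x - Ka×C = 0. Using quadratic formula: [H⁺] = 5.5619e-05

pH = 4.25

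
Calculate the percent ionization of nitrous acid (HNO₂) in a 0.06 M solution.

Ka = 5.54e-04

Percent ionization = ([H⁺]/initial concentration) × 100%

Using Ka equilibrium: x² + Ka×x - Ka×C = 0. Solving: [H⁺] = 5.4951e-03. Percent = (5.4951e-03/0.06) × 100

Percent ionization = 9.16%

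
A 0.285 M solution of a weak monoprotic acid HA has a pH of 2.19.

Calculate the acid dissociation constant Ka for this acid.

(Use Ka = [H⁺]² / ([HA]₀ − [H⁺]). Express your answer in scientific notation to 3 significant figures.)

[H⁺] = 10^(−pH) = 10^(−2.19) = 6.457e-03 M. For HA ⇌ H⁺ + A⁻, Ka = [H⁺][A⁻]/[HA] = [H⁺]² / ([HA]₀ − [H⁺]) = (6.457e-03)² / (0.285 − 6.457e-03) = 1.50e-04.

K_a = 1.50e-04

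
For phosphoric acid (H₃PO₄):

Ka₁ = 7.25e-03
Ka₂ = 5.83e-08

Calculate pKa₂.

pKa₂ = -log(Ka₂) = -log(5.83e-08) = 7.23.

pK_{a2} = 7.23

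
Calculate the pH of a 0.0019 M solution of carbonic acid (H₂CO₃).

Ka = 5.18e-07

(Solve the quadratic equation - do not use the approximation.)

x² + Ka×x - Ka×C = 0. Using quadratic formula: [H⁺] = 3.1114e-05

pH = 4.51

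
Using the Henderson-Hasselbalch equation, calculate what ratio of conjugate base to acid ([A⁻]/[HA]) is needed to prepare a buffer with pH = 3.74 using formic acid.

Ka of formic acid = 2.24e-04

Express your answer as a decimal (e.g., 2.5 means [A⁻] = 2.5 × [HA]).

pKa = -log(2.24e-04) = 3.6498. pH = pKa + log([A⁻]/[HA]), so log([A⁻]/[HA]) = pH − pKa = 3.74 − 3.6498 = 0.0902. [A⁻]/[HA] = 10^(0.0902) = 1.23

[A⁻]/[HA] = 1.23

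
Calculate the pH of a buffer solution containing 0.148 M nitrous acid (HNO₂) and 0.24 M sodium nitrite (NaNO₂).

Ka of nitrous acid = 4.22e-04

pKa = -log(4.22e-04) = 3.37. pH = pKa + log([A⁻]/[HA]) = 3.37 + log(0.24/0.148)

pH = 3.58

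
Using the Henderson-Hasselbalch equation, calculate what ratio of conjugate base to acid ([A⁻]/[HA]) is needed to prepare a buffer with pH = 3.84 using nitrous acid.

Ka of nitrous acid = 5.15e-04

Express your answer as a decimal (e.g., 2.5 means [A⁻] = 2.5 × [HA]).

pKa = -log(5.15e-04) = 3.2882. pH = pKa + log([A⁻]/[HA]), so log([A⁻]/[HA]) = pH − pKa = 3.84 − 3.2882 = 0.5518. [A⁻]/[HA] = 10^(0.5518) = 3.56

[A⁻]/[HA] = 3.56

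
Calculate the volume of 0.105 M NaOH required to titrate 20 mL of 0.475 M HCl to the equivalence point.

At equivalence: moles acid = moles base. moles HCl = 0.475 × 20/1000 = 0.0095 mol. V_base = moles / 0.105 × 1000 = 90.5 mL.

V_{base} = 90.5 mL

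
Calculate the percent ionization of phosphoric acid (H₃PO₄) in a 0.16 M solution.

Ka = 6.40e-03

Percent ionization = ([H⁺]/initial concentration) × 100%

Using Ka equilibrium: x² + Ka×x - Ka×C = 0. Solving: [H⁺] = 2.8960e-02. Percent = (2.8960e-02/0.16) × 100

Percent ionization = 18.1%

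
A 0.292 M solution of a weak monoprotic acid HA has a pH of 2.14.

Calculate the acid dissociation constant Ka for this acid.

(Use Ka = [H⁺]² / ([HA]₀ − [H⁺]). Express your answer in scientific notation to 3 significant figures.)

[H⁺] = 10^(−pH) = 10^(−2.14) = 7.244e-03 M. For HA ⇌ H⁺ + A⁻, Ka = [H⁺][A⁻]/[HA] = [H⁺]² / ([HA]₀ − [H⁺]) = (7.244e-03)² / (0.292 − 7.244e-03) = 1.84e-04.

K_a = 1.84e-04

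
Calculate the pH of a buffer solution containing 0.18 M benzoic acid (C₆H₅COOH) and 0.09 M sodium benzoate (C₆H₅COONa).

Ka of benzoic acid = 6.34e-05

pKa = -log(6.34e-05) = 4.20. pH = pKa + log([A⁻]/[HA]) = 4.20 + log(0.09/0.18)

pH = 3.90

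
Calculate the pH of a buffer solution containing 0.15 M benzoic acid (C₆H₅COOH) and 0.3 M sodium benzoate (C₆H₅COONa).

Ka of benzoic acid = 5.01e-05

pKa = -log(5.01e-05) = 4.30. pH = pKa + log([A⁻]/[HA]) = 4.30 + log(0.3/0.15)

pH = 4.60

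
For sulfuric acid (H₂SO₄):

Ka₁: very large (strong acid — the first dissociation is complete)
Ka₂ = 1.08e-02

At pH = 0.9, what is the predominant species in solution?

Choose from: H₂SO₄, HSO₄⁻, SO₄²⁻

The first dissociation is complete, so H₂SO₄ itself is never the predominant species in water; pKa₂ = -log(1.08e-02) = 1.97. For a polyprotic acid the predominant species crosses at each pKa: below pKa_n the protonated form dominates, above it the deprotonated form does. At pH = 0.9, the predominant species is HSO₄⁻.

HSO₄⁻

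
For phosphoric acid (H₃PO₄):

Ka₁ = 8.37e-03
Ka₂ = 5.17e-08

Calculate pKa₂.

pKa₂ = -log(Ka₂) = -log(5.17e-08) = 7.29.

pK_{a2} = 7.29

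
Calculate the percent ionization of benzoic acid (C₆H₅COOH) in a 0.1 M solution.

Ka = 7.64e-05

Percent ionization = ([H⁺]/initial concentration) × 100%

Using Ka equilibrium: x² + Ka×x - Ka×C = 0. Solving: [H⁺] = 2.7261e-03. Percent = (2.7261e-03/0.1) × 100

Percent ionization = 2.73%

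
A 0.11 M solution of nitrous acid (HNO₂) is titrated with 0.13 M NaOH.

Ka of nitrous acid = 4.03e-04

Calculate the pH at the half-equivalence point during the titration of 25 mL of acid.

At half-equivalence [HA] = [A⁻], so Henderson-Hasselbalch gives pH = pKa = -log(4.03e-04) = 3.39.

pH = pKa = 3.39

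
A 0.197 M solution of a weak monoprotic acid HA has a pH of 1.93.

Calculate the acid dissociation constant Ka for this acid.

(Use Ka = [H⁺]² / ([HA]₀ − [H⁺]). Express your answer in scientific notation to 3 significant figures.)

[H⁺] = 10^(−pH) = 10^(−1.93) = 1.175e-02 M. For HA ⇌ H⁺ + A⁻, Ka = [H⁺][A⁻]/[HA] = [H⁺]² / ([HA]₀ − [H⁺]) = (1.175e-02)² / (0.197 − 1.175e-02) = 7.45e-04.

K_a = 7.45e-04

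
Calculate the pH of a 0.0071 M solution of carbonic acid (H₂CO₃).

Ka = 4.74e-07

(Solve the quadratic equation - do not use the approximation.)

x² + Ka×x - Ka×C = 0. Using quadratic formula: [H⁺] = 5.7776e-05

pH = 4.24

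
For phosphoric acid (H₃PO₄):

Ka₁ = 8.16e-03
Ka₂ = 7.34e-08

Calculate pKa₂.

pKa₂ = -log(Ka₂) = -log(7.34e-08) = 7.13.

pK_{a2} = 7.13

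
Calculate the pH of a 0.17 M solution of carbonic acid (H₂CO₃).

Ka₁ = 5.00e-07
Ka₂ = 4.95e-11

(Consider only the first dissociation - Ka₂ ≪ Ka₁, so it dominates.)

First dissociation dominates. From Ka₁ = [H⁺][HA⁻]/[H₂A], x² + Ka₁·x − Ka₁·C = 0 with C = 0.17 M and Ka₁ = 5.00e-07. Solving: [H⁺] = (−Ka₁ + √(Ka₁² + 4·Ka₁·C)) / 2 = 2.9130e-04 M. pH = -log(2.9130e-04) = 3.54.

pH = 3.54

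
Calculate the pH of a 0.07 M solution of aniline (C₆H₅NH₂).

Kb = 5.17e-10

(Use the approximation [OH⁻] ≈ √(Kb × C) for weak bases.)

[OH⁻] = √(Kb × C) = √(5.17e-10 × 0.07) = 6.0158e-06. pOH = 5.22, pH = 14 - pOH

pH = 8.78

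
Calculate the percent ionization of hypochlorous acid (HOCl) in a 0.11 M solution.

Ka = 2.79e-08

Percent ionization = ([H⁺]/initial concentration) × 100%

Using Ka equilibrium: x² + Ka×x - Ka×C = 0. Solving: [H⁺] = 5.5385e-05. Percent = (5.5385e-05/0.11) × 100

Percent ionization = 0.0503%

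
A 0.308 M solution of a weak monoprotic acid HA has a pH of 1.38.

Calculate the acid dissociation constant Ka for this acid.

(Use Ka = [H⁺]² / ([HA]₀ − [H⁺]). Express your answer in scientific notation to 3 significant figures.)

[H⁺] = 10^(−pH) = 10^(−1.38) = 4.169e-02 M. For HA ⇌ H⁺ + A⁻, Ka = [H⁺][A⁻]/[HA] = [H⁺]² / ([HA]₀ − [H⁺]) = (4.169e-02)² / (0.308 − 4.169e-02) = 6.53e-03.

K_a = 6.53e-03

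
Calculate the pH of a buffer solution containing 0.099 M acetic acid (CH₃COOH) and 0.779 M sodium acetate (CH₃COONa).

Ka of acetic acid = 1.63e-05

pKa = -log(1.63e-05) = 4.79. pH = pKa + log([A⁻]/[HA]) = 4.79 + log(0.779/0.099)

pH = 5.68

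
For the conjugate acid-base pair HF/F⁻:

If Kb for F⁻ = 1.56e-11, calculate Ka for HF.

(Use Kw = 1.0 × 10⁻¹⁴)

For a conjugate pair Ka × Kb = Kw, so Ka = Kw/Kb = 1.0 × 10⁻¹⁴ / 1.56e-11 = 6.41e-04.

K_a = 6.41e-04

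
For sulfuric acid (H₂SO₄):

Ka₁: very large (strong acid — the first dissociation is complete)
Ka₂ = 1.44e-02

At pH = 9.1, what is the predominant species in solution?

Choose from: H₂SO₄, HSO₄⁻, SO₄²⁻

The first dissociation is complete, so H₂SO₄ itself is never the predominant species in water; pKa₂ = -log(1.44e-02) = 1.84. For a polyprotic acid the predominant species crosses at each pKa: below pKa_n the protonated form dominates, above it the deprotonated form does. At pH = 9.1, the predominant species is SO₄²⁻.

SO₄²⁻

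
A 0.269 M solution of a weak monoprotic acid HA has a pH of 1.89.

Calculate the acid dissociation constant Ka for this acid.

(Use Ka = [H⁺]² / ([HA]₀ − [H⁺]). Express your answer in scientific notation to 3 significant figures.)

[H⁺] = 10^(−pH) = 10^(−1.89) = 1.288e-02 M. For HA ⇌ H⁺ + A⁻, Ka = [H⁺][A⁻]/[HA] = [H⁺]² / ([HA]₀ − [H⁺]) = (1.288e-02)² / (0.269 − 1.288e-02) = 6.48e-04.

K_a = 6.48e-04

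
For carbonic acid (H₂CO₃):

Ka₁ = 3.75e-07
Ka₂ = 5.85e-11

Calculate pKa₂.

pKa₂ = -log(Ka₂) = -log(5.85e-11) = 10.23.

pK_{a2} = 10.23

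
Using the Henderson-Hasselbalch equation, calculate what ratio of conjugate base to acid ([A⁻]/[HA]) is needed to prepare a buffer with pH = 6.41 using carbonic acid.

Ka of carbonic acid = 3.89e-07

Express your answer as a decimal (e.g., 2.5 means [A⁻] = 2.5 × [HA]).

pKa = -log(3.89e-07) = 6.4101. pH = pKa + log([A⁻]/[HA]), so log([A⁻]/[HA]) = pH − pKa = 6.41 − 6.4101 = -0.0001. [A⁻]/[HA] = 10^(-0.0001) = 1.00

[A⁻]/[HA] = 1.00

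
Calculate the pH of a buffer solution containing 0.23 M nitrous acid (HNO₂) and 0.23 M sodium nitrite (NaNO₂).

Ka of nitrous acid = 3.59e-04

pKa = -log(3.59e-04) = 3.44. pH = pKa + log([A⁻]/[HA]) = 3.44 + log(0.23/0.23)

pH = 3.44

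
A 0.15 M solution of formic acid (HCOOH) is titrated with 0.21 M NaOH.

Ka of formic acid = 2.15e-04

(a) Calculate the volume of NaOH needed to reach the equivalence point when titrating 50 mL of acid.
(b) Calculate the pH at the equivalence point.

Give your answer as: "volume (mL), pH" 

moles acid = 0.15 × 50/1000 = 0.0075 mol; V_base = moles/0.21 × 1000 = 35.7 mL. At equivalence only the conjugate base is present: [A⁻] = 0.0075/0.086 = 8.7500e-02 M. Kb = Kw/Ka = 4.65e-11; [OH⁻] = √(Kb × [A⁻]) = 2.0174e-06; pOH = 5.70; pH = 14 - pOH = 8.30.

V = 35.7 mL, pH = 8.30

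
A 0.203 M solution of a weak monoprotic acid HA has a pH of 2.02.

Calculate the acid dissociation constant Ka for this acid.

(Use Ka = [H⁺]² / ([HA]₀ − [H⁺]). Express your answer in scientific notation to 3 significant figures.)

[H⁺] = 10^(−pH) = 10^(−2.02) = 9.550e-03 M. For HA ⇌ H⁺ + A⁻, Ka = [H⁺][A⁻]/[HA] = [H⁺]² / ([HA]₀ − [H⁺]) = (9.550e-03)² / (0.203 − 9.550e-03) = 4.71e-04.

K_a = 4.71e-04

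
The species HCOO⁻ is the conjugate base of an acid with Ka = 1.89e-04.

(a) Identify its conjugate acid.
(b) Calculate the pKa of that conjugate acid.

(a) The conjugate acid is formed by adding one H⁺ to HCOO⁻, giving HCOOH. (b) pKa = -log(Ka) = -log(1.89e-04) = 3.72.

Conjugate acid: HCOOH; pK_a = 3.72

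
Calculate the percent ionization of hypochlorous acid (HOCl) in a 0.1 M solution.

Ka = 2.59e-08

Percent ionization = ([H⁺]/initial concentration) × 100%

Using Ka equilibrium: x² + Ka×x - Ka×C = 0. Solving: [H⁺] = 5.0879e-05. Percent = (5.0879e-05/0.1) × 100

Percent ionization = 0.0509%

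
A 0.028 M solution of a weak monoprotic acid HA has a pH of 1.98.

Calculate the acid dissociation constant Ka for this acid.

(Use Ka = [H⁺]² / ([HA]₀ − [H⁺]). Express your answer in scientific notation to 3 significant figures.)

[H⁺] = 10^(−pH) = 10^(−1.98) = 1.047e-02 M. For HA ⇌ H⁺ + A⁻, Ka = [H⁺][A⁻]/[HA] = [H⁺]² / ([HA]₀ − [H⁺]) = (1.047e-02)² / (0.028 − 1.047e-02) = 6.26e-03.

K_a = 6.26e-03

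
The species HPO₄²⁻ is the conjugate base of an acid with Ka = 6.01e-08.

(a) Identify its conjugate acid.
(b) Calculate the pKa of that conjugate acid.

(a) The conjugate acid is formed by adding one H⁺ to HPO₄²⁻, giving H₂PO₄⁻. (b) pKa = -log(Ka) = -log(6.01e-08) = 7.22.

Conjugate acid: H₂PO₄⁻; pK_a = 7.22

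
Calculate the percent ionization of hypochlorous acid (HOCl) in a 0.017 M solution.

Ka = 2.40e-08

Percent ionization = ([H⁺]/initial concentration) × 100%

Using Ka equilibrium: x² + Ka×x - Ka×C = 0. Solving: [H⁺] = 2.0187e-05. Percent = (2.0187e-05/0.017) × 100

Percent ionization = 0.119%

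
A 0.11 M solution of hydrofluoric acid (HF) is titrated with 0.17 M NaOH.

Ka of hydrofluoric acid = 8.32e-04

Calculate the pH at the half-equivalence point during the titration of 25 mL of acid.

At half-equivalence [HA] = [A⁻], so Henderson-Hasselbalch gives pH = pKa = -log(8.32e-04) = 3.08.

pH = pKa = 3.08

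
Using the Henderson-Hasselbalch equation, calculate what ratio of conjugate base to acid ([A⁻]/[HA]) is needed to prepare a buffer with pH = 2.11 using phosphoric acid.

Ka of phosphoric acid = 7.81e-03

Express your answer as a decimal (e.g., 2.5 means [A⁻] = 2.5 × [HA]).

pKa = -log(7.81e-03) = 2.1073. pH = pKa + log([A⁻]/[HA]), so log([A⁻]/[HA]) = pH − pKa = 2.11 − 2.1073 = 0.0027. [A⁻]/[HA] = 10^(0.0027) = 1.01

[A⁻]/[HA] = 1.01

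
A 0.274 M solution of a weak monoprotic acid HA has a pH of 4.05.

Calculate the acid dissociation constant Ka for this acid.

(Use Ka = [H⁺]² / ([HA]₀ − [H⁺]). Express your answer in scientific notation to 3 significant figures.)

[H⁺] = 10^(−pH) = 10^(−4.05) = 8.913e-05 M. For HA ⇌ H⁺ + A⁻, Ka = [H⁺][A⁻]/[HA] = [H⁺]² / ([HA]₀ − [H⁺]) = (8.913e-05)² / (0.274 − 8.913e-05) = 2.90e-08.

K_a = 2.90e-08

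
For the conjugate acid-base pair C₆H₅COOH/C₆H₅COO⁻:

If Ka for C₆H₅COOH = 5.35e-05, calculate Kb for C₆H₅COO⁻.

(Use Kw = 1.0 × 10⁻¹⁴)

For a conjugate pair Ka × Kb = Kw, so Kb = Kw/Ka = 1.0 × 10⁻¹⁴ / 5.35e-05 = 1.87e-10.

K_b = 1.87e-10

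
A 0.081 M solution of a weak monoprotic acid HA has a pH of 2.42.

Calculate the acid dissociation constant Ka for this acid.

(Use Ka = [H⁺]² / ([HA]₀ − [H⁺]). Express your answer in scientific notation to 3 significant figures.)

[H⁺] = 10^(−pH) = 10^(−2.42) = 3.802e-03 M. For HA ⇌ H⁺ + A⁻, Ka = [H⁺][A⁻]/[HA] = [H⁺]² / ([HA]₀ − [H⁺]) = (3.802e-03)² / (0.081 − 3.802e-03) = 1.87e-04.

K_a = 1.87e-04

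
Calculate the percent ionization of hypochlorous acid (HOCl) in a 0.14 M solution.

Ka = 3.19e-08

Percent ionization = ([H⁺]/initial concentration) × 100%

Using Ka equilibrium: x² + Ka×x - Ka×C = 0. Solving: [H⁺] = 6.6812e-05. Percent = (6.6812e-05/0.14) × 100

Percent ionization = 0.0477%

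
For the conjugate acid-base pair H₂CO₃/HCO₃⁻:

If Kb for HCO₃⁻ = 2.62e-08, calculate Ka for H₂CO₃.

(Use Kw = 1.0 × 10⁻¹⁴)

For a conjugate pair Ka × Kb = Kw, so Ka = Kw/Kb = 1.0 × 10⁻¹⁴ / 2.62e-08 = 3.82e-07.

K_a = 3.82e-07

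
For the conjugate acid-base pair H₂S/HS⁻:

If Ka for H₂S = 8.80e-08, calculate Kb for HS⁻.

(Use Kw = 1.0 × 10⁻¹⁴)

For a conjugate pair Ka × Kb = Kw, so Kb = Kw/Ka = 1.0 × 10⁻¹⁴ / 8.80e-08 = 1.14e-07.

K_b = 1.14e-07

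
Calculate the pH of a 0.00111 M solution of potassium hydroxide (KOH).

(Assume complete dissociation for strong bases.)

[OH⁻] = 0.00111 M for strong base. pOH = -log[OH⁻] = 2.95, pH = 14 - pOH

pH = 11.05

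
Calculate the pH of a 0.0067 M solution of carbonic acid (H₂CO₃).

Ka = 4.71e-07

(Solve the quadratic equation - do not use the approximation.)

x² + Ka×x - Ka×C = 0. Using quadratic formula: [H⁺] = 5.5941e-05

pH = 4.25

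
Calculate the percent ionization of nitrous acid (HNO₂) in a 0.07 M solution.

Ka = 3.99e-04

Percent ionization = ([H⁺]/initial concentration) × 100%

Using Ka equilibrium: x² + Ka×x - Ka×C = 0. Solving: [H⁺] = 5.0891e-03. Percent = (5.0891e-03/0.07) × 100

Percent ionization = 7.27%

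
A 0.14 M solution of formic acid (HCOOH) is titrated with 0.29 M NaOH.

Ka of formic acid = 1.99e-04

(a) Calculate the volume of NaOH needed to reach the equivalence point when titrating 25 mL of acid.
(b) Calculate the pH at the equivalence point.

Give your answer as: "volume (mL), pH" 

moles acid = 0.14 × 25/1000 = 0.0035 mol; V_base = moles/0.29 × 1000 = 12.1 mL. At equivalence only the conjugate base is present: [A⁻] = 0.0035/0.037 = 9.4419e-02 M. Kb = Kw/Ka = 5.03e-11; [OH⁻] = √(Kb × [A⁻]) = 2.1782e-06; pOH = 5.66; pH = 14 - pOH = 8.34.

V = 12.1 mL, pH = 8.34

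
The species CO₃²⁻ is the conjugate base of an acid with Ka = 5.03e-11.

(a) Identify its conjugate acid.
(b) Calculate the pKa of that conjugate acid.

(a) The conjugate acid is formed by adding one H⁺ to CO₃²⁻, giving HCO₃⁻. (b) pKa = -log(Ka) = -log(5.03e-11) = 10.30.

Conjugate acid: HCO₃⁻; pK_a = 10.30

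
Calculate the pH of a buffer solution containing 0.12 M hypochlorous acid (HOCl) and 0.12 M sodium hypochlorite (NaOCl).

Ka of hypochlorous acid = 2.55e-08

pKa = -log(2.55e-08) = 7.59. pH = pKa + log([A⁻]/[HA]) = 7.59 + log(0.12/0.12)

pH = 7.59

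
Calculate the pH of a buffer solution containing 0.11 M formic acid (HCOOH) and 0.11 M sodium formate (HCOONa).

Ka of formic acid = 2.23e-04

pKa = -log(2.23e-04) = 3.65. pH = pKa + log([A⁻]/[HA]) = 3.65 + log(0.11/0.11)

pH = 3.65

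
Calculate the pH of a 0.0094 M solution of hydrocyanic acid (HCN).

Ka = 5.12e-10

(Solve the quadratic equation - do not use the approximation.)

x² + Ka×x - Ka×C = 0. Using quadratic formula: [H⁺] = 2.1936e-06

pH = 5.66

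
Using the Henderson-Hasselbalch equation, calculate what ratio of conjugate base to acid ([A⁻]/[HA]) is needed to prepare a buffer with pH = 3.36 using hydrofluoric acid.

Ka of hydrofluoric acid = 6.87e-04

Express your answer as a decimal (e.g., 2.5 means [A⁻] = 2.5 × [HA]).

pKa = -log(6.87e-04) = 3.1630. pH = pKa + log([A⁻]/[HA]), so log([A⁻]/[HA]) = pH − pKa = 3.36 − 3.1630 = 0.1970. [A⁻]/[HA] = 10^(0.1970) = 1.57

[A⁻]/[HA] = 1.57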